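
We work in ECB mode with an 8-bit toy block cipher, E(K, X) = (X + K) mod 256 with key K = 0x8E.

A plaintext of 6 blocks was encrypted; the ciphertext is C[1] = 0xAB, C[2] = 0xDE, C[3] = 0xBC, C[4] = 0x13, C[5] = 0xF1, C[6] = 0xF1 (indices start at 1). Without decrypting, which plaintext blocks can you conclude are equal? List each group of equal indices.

P[5] = P[6]

ECB encrypts each block independently with the same key, so equal ciphertext blocks imply equal plaintext blocks.
C[5] = C[6] = 0xF1, so P[5] = P[6].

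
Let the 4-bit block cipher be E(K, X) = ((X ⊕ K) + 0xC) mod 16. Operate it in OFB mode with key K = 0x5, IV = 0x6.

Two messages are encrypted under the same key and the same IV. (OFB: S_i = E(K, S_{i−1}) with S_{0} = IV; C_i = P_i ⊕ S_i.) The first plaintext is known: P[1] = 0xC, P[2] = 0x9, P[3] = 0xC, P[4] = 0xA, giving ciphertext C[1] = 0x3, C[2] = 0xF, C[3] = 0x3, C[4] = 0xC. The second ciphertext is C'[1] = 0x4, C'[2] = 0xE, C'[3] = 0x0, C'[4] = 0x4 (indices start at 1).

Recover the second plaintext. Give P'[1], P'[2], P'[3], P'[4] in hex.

In OFB with a reused IV, both messages share the same keystream S_i, so C_i ⊕ C'_i = P_i ⊕ P'_i and thus P'_i = P_i ⊕ C_i ⊕ C'_i.
P'[1]: 0xC ⊕ 0x3 ⊕ 0x4 = 0xB.
P'[2]: 0x9 ⊕ 0xF ⊕ 0xE = 0x8.
P'[3]: 0xC ⊕ 0x3 ⊕ 0x0 = 0xF.
P'[4]: 0xA ⊕ 0xC ⊕ 0x4 = 0x2.

P'[1] = 0xB, P'[2] = 0x8, P'[3] = 0xF, P'[4] = 0x2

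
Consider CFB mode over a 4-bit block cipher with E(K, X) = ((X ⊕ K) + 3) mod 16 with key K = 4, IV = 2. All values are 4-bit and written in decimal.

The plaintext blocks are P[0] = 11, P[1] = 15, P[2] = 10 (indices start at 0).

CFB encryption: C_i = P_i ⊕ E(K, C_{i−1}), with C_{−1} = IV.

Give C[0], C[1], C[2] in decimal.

C[0]: E(K, 2) = 9; 11 ⊕ 9 = 2.
C[1]: E(K, 2) = 9; 15 ⊕ 9 = 6.
C[2]: E(K, 6) = 5; 10 ⊕ 5 = 15.

C[0] = 2, C[1] = 6, C[2] = 15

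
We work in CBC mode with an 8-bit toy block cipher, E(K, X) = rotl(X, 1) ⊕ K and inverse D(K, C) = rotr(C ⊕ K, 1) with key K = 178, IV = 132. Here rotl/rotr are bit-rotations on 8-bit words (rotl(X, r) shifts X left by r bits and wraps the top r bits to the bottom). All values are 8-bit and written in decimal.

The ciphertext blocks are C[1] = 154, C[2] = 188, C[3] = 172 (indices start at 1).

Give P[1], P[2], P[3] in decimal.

CBC decryption: P_i = D(K, C_i) ⊕ C_{i−1}, with C_{0} = IV.
P[1]: D(K, 154) = 20; 20 ⊕ 132 = 144.
P[2]: D(K, 188) = 7; 7 ⊕ 154 = 157.
P[3]: D(K, 172) = 15; 15 ⊕ 188 = 179.

P[1] = 144, P[2] = 157, P[3] = 179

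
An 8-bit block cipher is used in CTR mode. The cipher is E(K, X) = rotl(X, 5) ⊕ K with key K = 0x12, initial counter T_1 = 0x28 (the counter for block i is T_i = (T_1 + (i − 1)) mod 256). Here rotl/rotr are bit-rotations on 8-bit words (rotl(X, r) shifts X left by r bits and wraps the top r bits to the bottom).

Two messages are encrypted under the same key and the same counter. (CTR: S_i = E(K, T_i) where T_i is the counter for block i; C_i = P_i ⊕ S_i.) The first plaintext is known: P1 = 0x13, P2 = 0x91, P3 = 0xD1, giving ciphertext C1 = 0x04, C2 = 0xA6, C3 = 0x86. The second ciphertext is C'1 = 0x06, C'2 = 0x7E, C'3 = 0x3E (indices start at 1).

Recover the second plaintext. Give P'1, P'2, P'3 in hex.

In CTR with a reused counter, both messages share the same keystream S_i, so C_i ⊕ C'_i = P_i ⊕ P'_i and thus P'_i = P_i ⊕ C_i ⊕ C'_i.
P'1: 0x13 ⊕ 0x04 ⊕ 0x06 = 0x11.
P'2: 0x91 ⊕ 0xA6 ⊕ 0x7E = 0x49.
P'3: 0xD1 ⊕ 0x86 ⊕ 0x3E = 0x69.

P'1 = 0x11, P'2 = 0x49, P'3 = 0x69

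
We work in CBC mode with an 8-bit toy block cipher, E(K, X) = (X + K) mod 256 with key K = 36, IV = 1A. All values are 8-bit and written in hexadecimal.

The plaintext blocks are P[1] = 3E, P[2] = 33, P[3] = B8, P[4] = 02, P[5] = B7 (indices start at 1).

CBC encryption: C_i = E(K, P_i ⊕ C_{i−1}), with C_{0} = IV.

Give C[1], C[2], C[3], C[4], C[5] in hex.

C[1]: P[1] ⊕ 1A = 24; E(K, 24) = 5A.
C[2]: P[2] ⊕ 5A = 69; E(K, 69) = 9F.
C[3]: P[3] ⊕ 9F = 27; E(K, 27) = 5D.
C[4]: P[4] ⊕ 5D = 5F; E(K, 5F) = 95.
C[5]: P[5] ⊕ 95 = 22; E(K, 22) = 58.

C[1] = 5A, C[2] = 9F, C[3] = 5D, C[4] = 95, C[5] = 58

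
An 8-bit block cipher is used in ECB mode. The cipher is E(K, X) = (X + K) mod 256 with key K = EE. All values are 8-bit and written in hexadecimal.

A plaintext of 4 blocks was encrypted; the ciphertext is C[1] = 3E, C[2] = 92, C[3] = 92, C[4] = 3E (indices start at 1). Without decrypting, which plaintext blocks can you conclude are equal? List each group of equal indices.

P[1] = P[4]; P[2] = P[3]

ECB encrypts each block independently with the same key, so equal ciphertext blocks imply equal plaintext blocks.
C[1] = C[4] = 3E, so P[1] = P[4].
C[2] = C[3] = 92, so P[2] = P[3].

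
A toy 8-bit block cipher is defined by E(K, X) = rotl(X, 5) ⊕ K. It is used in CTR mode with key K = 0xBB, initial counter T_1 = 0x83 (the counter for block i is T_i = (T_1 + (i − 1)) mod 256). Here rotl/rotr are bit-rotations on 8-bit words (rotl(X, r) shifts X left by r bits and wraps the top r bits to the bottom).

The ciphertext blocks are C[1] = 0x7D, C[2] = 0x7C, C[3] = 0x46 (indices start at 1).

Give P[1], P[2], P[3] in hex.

P[1] = 0xB6, P[2] = 0x57, P[3] = 0x4D

CTR decryption: S_i = E(K, T_i) where T_i is the counter for block i; P_i = C_i ⊕ S_i.
P[1]: T = 0x83, S = E(K, T) = 0xCB; 0x7D ⊕ 0xCB = 0xB6.
P[2]: T = 0x84, S = E(K, T) = 0x2B; 0x7C ⊕ 0x2B = 0x57.
P[3]: T = 0x85, S = E(K, T) = 0x0B; 0x46 ⊕ 0x0B = 0x4D.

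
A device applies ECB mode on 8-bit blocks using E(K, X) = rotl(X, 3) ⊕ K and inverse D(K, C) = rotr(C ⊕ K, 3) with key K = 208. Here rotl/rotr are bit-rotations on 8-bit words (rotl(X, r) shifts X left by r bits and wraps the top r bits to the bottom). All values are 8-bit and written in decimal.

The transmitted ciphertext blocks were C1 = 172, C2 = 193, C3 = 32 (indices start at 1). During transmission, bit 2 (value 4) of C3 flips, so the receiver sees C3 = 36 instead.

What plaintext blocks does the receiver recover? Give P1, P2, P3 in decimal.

P1 = 143, P2 = 34, P3 = 158

ECB decryption: P_i = D(K, C_i).
Only C3 changed, to 36. In ECB, a change in C_i affects only P_i. Decrypting the received ciphertext:
P1: D(K, 172) = 143.
P2: D(K, 193) = 34.
P3: D(K, 36) = 158.
Blocks that differ from the original plaintext: P3.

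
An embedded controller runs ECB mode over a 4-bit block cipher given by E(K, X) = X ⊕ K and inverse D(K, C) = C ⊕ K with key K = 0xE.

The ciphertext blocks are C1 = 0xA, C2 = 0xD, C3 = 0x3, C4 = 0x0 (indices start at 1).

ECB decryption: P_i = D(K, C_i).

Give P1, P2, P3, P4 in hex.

P1: D(K, 0xA) = 0x4.
P2: D(K, 0xD) = 0x3.
P3: D(K, 0x3) = 0xD.
P4: D(K, 0x0) = 0xE.

P1 = 0x4, P2 = 0x3, P3 = 0xD, P4 = 0xE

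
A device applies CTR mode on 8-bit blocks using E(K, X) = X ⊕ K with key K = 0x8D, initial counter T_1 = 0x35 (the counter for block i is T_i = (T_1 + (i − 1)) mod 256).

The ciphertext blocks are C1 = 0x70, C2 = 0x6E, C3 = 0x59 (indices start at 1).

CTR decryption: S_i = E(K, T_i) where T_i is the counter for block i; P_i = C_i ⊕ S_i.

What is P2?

P2 = 0xD5

P2: T = 0x36, S = E(K, T) = 0xBB; 0x6E ⊕ 0xBB = 0xD5.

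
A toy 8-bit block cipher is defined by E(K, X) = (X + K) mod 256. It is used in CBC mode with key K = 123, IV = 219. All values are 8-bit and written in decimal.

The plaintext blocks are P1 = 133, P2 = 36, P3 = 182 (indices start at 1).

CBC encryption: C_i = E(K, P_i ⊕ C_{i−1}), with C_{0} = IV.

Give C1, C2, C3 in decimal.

C1: P1 ⊕ 219 = 94; E(K, 94) = 217.
C2: P2 ⊕ 217 = 253; E(K, 253) = 120.
C3: P3 ⊕ 120 = 206; E(K, 206) = 73.

C1 = 217, C2 = 120, C3 = 73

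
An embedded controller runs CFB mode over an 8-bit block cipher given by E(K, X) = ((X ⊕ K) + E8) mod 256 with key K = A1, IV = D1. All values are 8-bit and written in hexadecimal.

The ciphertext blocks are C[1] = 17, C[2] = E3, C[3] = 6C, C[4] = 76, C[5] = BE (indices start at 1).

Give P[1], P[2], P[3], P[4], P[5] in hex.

CFB decryption: P_i = C_i ⊕ E(K, C_{i−1}), with C_{0} = IV.
P[1]: E(K, D1) = 58; 17 ⊕ 58 = 4F.
P[2]: E(K, 17) = 9E; E3 ⊕ 9E = 7D.
P[3]: E(K, E3) = 2A; 6C ⊕ 2A = 46.
P[4]: E(K, 6C) = B5; 76 ⊕ B5 = C3.
P[5]: E(K, 76) = BF; BE ⊕ BF = 01.

P[1] = 4F, P[2] = 7D, P[3] = 46, P[4] = C3, P[5] = 01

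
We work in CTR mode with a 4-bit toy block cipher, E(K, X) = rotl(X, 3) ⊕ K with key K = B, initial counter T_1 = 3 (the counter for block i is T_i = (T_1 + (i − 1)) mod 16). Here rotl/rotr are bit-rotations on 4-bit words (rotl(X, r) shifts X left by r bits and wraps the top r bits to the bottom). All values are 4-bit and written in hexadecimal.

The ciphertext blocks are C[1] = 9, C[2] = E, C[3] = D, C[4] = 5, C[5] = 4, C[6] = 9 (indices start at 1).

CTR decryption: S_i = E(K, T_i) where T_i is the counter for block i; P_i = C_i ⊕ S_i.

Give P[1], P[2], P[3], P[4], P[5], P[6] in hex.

P[1] = B, P[2] = 7, P[3] = C, P[4] = D, P[5] = 4, P[6] = 6

P[1]: T = 3, S = E(K, T) = 2; 9 ⊕ 2 = B.
P[2]: T = 4, S = E(K, T) = 9; E ⊕ 9 = 7.
P[3]: T = 5, S = E(K, T) = 1; D ⊕ 1 = C.
P[4]: T = 6, S = E(K, T) = 8; 5 ⊕ 8 = D.
P[5]: T = 7, S = E(K, T) = 0; 4 ⊕ 0 = 4.
P[6]: T = 8, S = E(K, T) = F; 9 ⊕ F = 6.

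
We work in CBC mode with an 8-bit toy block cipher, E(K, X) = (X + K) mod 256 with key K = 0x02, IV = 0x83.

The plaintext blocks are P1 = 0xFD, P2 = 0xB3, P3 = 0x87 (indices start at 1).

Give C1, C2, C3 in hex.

C1 = 0x80, C2 = 0x35, C3 = 0xB4

CBC encryption: C_i = E(K, P_i ⊕ C_{i−1}), with C_{0} = IV.
C1: P1 ⊕ 0x83 = 0x7E; E(K, 0x7E) = 0x80.
C2: P2 ⊕ 0x80 = 0x33; E(K, 0x33) = 0x35.
C3: P3 ⊕ 0x35 = 0xB2; E(K, 0xB2) = 0xB4.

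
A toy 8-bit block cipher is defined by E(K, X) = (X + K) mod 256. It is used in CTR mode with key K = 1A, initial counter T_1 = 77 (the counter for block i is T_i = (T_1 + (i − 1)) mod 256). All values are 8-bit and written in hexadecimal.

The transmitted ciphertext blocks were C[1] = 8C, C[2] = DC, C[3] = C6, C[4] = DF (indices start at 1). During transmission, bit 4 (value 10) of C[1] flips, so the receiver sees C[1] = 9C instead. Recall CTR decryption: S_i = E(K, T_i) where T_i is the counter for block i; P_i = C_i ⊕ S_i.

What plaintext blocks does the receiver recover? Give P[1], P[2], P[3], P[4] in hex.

Only C[1] changed, to 9C. In CTR, a change in C_i flips the same bit in P_i only; the keystream is unaffected. Decrypting the received ciphertext:
P[1]: T = 77, S = E(K, T) = 91; 9C ⊕ 91 = 0D.
P[2]: T = 78, S = E(K, T) = 92; DC ⊕ 92 = 4E.
P[3]: T = 79, S = E(K, T) = 93; C6 ⊕ 93 = 55.
P[4]: T = 7A, S = E(K, T) = 94; DF ⊕ 94 = 4B.
Blocks that differ from the original plaintext: P[1].

P[1] = 0D, P[2] = 4E, P[3] = 55, P[4] = 4B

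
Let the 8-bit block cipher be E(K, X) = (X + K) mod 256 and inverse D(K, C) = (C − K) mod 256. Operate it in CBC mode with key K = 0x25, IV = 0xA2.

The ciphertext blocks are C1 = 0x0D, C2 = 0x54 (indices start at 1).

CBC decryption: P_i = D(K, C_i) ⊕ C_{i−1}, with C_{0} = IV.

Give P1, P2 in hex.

P1: D(K, 0x0D) = 0xE8; 0xE8 ⊕ 0xA2 = 0x4A.
P2: D(K, 0x54) = 0x2F; 0x2F ⊕ 0x0D = 0x22.

P1 = 0x4A, P2 = 0x22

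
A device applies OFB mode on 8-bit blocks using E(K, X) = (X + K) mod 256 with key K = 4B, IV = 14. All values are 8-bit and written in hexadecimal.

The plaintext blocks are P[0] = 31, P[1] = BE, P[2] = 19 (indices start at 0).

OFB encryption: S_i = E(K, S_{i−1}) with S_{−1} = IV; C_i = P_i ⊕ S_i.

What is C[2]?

C[2] = EC

C[0]: S = E(K, 14) = 5F; 31 ⊕ 5F = 6E.
C[1]: S = E(K, 5F) = AA; BE ⊕ AA = 14.
C[2]: S = E(K, AA) = F5; 19 ⊕ F5 = EC.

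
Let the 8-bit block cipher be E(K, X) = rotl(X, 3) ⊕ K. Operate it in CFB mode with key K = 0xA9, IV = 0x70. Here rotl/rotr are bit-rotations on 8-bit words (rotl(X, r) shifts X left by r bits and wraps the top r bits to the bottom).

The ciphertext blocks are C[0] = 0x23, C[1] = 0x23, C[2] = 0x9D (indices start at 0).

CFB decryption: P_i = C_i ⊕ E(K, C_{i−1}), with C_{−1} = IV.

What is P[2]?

P[2] = 0x2D

P[2]: E(K, 0x23) = 0xB0; 0x9D ⊕ 0xB0 = 0x2D.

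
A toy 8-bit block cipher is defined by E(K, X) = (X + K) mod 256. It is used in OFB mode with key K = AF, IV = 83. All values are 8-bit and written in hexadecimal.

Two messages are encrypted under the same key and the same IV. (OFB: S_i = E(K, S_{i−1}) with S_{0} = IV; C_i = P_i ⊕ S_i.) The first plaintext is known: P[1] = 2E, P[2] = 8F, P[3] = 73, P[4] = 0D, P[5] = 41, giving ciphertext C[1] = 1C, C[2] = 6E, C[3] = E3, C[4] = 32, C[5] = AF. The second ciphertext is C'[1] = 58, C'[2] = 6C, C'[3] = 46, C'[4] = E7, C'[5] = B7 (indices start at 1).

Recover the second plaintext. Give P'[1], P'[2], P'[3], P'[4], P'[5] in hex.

In OFB with a reused IV, both messages share the same keystream S_i, so C_i ⊕ C'_i = P_i ⊕ P'_i and thus P'_i = P_i ⊕ C_i ⊕ C'_i.
P'[1]: 2E ⊕ 1C ⊕ 58 = 6A.
P'[2]: 8F ⊕ 6E ⊕ 6C = 8D.
P'[3]: 73 ⊕ E3 ⊕ 46 = D6.
P'[4]: 0D ⊕ 32 ⊕ E7 = D8.
P'[5]: 41 ⊕ AF ⊕ B7 = 59.

P'[1] = 6A, P'[2] = 8D, P'[3] = D6, P'[4] = D8, P'[5] = 59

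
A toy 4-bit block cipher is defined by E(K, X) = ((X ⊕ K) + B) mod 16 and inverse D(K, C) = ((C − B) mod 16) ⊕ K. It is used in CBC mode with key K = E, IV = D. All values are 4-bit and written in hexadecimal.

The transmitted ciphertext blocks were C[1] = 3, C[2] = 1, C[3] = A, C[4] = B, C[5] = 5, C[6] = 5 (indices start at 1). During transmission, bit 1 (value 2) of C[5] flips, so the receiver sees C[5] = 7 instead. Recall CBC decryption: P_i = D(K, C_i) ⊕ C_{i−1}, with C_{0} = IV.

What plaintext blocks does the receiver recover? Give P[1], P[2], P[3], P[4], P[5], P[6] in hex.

P[1] = B, P[2] = B, P[3] = 0, P[4] = 4, P[5] = 9, P[6] = 3

Only C[5] changed, to 7. In CBC, a change in C_i garbles P_i and flips the same bit in P_{i+1}. Decrypting the received ciphertext:
P[1]: D(K, 3) = 6; 6 ⊕ D = B.
P[2]: D(K, 1) = 8; 8 ⊕ 3 = B.
P[3]: D(K, A) = 1; 1 ⊕ 1 = 0.
P[4]: D(K, B) = E; E ⊕ A = 4.
P[5]: D(K, 7) = 2; 2 ⊕ B = 9.
P[6]: D(K, 5) = 4; 4 ⊕ 7 = 3.
Blocks that differ from the original plaintext: P[5], P[6].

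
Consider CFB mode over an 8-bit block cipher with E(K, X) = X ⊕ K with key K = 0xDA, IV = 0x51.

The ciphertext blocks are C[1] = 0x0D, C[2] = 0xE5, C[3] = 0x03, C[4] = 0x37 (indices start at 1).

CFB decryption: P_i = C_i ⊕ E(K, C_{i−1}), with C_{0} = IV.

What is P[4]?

P[4]: E(K, 0x03) = 0xD9; 0x37 ⊕ 0xD9 = 0xEE.

P[4] = 0xEE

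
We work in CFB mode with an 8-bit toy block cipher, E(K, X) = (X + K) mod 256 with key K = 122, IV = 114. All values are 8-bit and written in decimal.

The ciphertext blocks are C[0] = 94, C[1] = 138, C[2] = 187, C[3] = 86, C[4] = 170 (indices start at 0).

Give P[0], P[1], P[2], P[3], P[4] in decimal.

P[0] = 178, P[1] = 82, P[2] = 191, P[3] = 99, P[4] = 122

CFB decryption: P_i = C_i ⊕ E(K, C_{i−1}), with C_{−1} = IV.
P[0]: E(K, 114) = 236; 94 ⊕ 236 = 178.
P[1]: E(K, 94) = 216; 138 ⊕ 216 = 82.
P[2]: E(K, 138) = 4; 187 ⊕ 4 = 191.
P[3]: E(K, 187) = 53; 86 ⊕ 53 = 99.
P[4]: E(K, 86) = 208; 170 ⊕ 208 = 122.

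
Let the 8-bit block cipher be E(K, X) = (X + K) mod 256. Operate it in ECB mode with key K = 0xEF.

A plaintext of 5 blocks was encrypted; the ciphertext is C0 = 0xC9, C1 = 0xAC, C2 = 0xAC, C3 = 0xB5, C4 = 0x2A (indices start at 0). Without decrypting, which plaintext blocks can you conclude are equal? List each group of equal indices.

ECB encrypts each block independently with the same key, so equal ciphertext blocks imply equal plaintext blocks.
C1 = C2 = 0xAC, so P1 = P2.

P1 = P2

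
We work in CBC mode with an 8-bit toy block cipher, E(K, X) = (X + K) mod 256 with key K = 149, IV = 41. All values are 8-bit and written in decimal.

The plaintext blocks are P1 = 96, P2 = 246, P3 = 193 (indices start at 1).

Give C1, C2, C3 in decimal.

C1 = 222, C2 = 189, C3 = 17

CBC encryption: C_i = E(K, P_i ⊕ C_{i−1}), with C_{0} = IV.
C1: P1 ⊕ 41 = 73; E(K, 73) = 222.
C2: P2 ⊕ 222 = 40; E(K, 40) = 189.
C3: P3 ⊕ 189 = 124; E(K, 124) = 17.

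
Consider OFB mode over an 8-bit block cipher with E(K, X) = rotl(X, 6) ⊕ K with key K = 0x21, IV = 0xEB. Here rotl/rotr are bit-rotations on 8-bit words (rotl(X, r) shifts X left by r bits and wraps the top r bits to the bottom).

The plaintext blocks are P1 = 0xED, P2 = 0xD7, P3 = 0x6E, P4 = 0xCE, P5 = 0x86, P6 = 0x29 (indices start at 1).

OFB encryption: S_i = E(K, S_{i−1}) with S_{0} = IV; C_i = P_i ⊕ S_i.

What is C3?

C3 = 0xBA

C1: S = E(K, 0xEB) = 0xDB; 0xED ⊕ 0xDB = 0x36.
C2: S = E(K, 0xDB) = 0xD7; 0xD7 ⊕ 0xD7 = 0x00.
C3: S = E(K, 0xD7) = 0xD4; 0x6E ⊕ 0xD4 = 0xBA.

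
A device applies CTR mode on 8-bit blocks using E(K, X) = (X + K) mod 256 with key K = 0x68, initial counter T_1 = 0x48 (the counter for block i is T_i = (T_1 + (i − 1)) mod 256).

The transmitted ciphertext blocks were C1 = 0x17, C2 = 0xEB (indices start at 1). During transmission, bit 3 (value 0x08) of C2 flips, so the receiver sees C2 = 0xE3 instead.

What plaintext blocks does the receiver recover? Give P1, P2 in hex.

CTR decryption: S_i = E(K, T_i) where T_i is the counter for block i; P_i = C_i ⊕ S_i.
Only C2 changed, to 0xE3. In CTR, a change in C_i flips the same bit in P_i only; the keystream is unaffected. Decrypting the received ciphertext:
P1: T = 0x48, S = E(K, T) = 0xB0; 0x17 ⊕ 0xB0 = 0xA7.
P2: T = 0x49, S = E(K, T) = 0xB1; 0xE3 ⊕ 0xB1 = 0x52.
Blocks that differ from the original plaintext: P2.

P1 = 0xA7, P2 = 0x52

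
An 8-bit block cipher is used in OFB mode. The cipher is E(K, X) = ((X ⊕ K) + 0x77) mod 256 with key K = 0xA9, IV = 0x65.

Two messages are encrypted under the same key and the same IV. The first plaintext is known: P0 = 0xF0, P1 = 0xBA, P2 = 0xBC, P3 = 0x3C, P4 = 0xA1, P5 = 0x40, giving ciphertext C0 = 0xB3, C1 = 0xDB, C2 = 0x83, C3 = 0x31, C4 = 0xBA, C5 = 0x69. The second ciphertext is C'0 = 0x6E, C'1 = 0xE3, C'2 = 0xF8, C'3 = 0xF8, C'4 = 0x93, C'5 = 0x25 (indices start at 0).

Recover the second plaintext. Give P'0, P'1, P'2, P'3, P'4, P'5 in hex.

In OFB with a reused IV, both messages share the same keystream S_i, so C_i ⊕ C'_i = P_i ⊕ P'_i and thus P'_i = P_i ⊕ C_i ⊕ C'_i.
P'0: 0xF0 ⊕ 0xB3 ⊕ 0x6E = 0x2D.
P'1: 0xBA ⊕ 0xDB ⊕ 0xE3 = 0x82.
P'2: 0xBC ⊕ 0x83 ⊕ 0xF8 = 0xC7.
P'3: 0x3C ⊕ 0x31 ⊕ 0xF8 = 0xF5.
P'4: 0xA1 ⊕ 0xBA ⊕ 0x93 = 0x88.
P'5: 0x40 ⊕ 0x69 ⊕ 0x25 = 0x0C.

P'0 = 0x2D, P'1 = 0x82, P'2 = 0xC7, P'3 = 0xF5, P'4 = 0x88, P'5 = 0x0C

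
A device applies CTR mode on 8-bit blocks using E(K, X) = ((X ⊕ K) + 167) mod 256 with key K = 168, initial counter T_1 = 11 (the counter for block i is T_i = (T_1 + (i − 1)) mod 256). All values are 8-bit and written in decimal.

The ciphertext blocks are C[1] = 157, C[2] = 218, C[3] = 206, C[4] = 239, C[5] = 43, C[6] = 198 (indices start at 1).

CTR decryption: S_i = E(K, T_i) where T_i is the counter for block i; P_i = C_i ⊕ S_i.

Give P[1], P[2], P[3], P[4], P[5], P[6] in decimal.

P[1] = 215, P[2] = 145, P[3] = 130, P[4] = 162, P[5] = 101, P[6] = 153

P[1]: T = 11, S = E(K, T) = 74; 157 ⊕ 74 = 215.
P[2]: T = 12, S = E(K, T) = 75; 218 ⊕ 75 = 145.
P[3]: T = 13, S = E(K, T) = 76; 206 ⊕ 76 = 130.
P[4]: T = 14, S = E(K, T) = 77; 239 ⊕ 77 = 162.
P[5]: T = 15, S = E(K, T) = 78; 43 ⊕ 78 = 101.
P[6]: T = 16, S = E(K, T) = 95; 198 ⊕ 95 = 153.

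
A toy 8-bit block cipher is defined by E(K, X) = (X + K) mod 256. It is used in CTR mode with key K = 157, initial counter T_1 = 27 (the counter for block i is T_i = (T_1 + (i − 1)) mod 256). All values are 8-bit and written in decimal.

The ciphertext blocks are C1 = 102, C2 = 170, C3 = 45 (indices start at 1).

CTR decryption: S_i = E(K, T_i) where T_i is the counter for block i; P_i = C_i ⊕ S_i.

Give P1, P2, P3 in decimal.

P1 = 222, P2 = 19, P3 = 151

P1: T = 27, S = E(K, T) = 184; 102 ⊕ 184 = 222.
P2: T = 28, S = E(K, T) = 185; 170 ⊕ 185 = 19.
P3: T = 29, S = E(K, T) = 186; 45 ⊕ 186 = 151.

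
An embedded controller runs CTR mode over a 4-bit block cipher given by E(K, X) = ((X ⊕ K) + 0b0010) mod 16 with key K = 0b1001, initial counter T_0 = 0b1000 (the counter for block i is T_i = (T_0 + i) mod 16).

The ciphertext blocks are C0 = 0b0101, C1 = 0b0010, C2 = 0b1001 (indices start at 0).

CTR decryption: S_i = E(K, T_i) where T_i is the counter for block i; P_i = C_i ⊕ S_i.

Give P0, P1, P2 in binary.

P0: T = 0b1000, S = E(K, T) = 0b0011; 0b0101 ⊕ 0b0011 = 0b0110.
P1: T = 0b1001, S = E(K, T) = 0b0010; 0b0010 ⊕ 0b0010 = 0b0000.
P2: T = 0b1010, S = E(K, T) = 0b0101; 0b1001 ⊕ 0b0101 = 0b1100.

P0 = 0b0110, P1 = 0b0000, P2 = 0b1100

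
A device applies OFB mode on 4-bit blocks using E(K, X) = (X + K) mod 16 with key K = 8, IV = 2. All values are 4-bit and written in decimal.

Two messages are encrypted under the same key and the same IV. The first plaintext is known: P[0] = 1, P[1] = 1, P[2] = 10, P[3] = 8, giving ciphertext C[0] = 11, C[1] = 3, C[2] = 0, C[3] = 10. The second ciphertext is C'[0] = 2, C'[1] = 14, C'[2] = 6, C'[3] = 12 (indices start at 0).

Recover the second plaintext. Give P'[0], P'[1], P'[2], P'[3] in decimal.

In OFB with a reused IV, both messages share the same keystream S_i, so C_i ⊕ C'_i = P_i ⊕ P'_i and thus P'_i = P_i ⊕ C_i ⊕ C'_i.
P'[0]: 1 ⊕ 11 ⊕ 2 = 8.
P'[1]: 1 ⊕ 3 ⊕ 14 = 12.
P'[2]: 10 ⊕ 0 ⊕ 6 = 12.
P'[3]: 8 ⊕ 10 ⊕ 12 = 14.

P'[0] = 8, P'[1] = 12, P'[2] = 12, P'[3] = 14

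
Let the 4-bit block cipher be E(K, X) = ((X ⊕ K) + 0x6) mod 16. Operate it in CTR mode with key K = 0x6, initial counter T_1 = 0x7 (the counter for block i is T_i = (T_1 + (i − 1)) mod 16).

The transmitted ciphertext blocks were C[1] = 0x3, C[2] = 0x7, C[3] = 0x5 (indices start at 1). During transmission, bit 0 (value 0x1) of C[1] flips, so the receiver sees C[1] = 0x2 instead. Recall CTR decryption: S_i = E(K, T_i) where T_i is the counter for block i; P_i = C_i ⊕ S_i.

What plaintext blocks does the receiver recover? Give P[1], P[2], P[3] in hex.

Only C[1] changed, to 0x2. In CTR, a change in C_i flips the same bit in P_i only; the keystream is unaffected. Decrypting the received ciphertext:
P[1]: T = 0x7, S = E(K, T) = 0x7; 0x2 ⊕ 0x7 = 0x5.
P[2]: T = 0x8, S = E(K, T) = 0x4; 0x7 ⊕ 0x4 = 0x3.
P[3]: T = 0x9, S = E(K, T) = 0x5; 0x5 ⊕ 0x5 = 0x0.
Blocks that differ from the original plaintext: P[1].

P[1] = 0x5, P[2] = 0x3, P[3] = 0x0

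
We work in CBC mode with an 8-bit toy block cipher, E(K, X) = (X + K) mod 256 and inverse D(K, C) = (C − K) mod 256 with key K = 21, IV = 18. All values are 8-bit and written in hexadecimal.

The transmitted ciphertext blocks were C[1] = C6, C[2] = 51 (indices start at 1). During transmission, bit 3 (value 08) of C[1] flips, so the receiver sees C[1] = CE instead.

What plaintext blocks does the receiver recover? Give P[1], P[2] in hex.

CBC decryption: P_i = D(K, C_i) ⊕ C_{i−1}, with C_{0} = IV.
Only C[1] changed, to CE. In CBC, a change in C_i garbles P_i and flips the same bit in P_{i+1}. Decrypting the received ciphertext:
P[1]: D(K, CE) = AD; AD ⊕ 18 = B5.
P[2]: D(K, 51) = 30; 30 ⊕ CE = FE.
Blocks that differ from the original plaintext: P[1], P[2].

P[1] = B5, P[2] = FE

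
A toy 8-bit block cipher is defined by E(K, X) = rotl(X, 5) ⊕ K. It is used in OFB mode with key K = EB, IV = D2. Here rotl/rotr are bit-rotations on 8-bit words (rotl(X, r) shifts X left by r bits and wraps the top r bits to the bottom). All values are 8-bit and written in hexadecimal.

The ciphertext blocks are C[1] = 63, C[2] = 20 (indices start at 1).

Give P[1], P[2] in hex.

P[1] = D2, P[2] = FD

OFB decryption: S_i = E(K, S_{i−1}) with S_{0} = IV; P_i = C_i ⊕ S_i.
P[1]: S = E(K, D2) = B1; 63 ⊕ B1 = D2.
P[2]: S = E(K, B1) = DD; 20 ⊕ DD = FD.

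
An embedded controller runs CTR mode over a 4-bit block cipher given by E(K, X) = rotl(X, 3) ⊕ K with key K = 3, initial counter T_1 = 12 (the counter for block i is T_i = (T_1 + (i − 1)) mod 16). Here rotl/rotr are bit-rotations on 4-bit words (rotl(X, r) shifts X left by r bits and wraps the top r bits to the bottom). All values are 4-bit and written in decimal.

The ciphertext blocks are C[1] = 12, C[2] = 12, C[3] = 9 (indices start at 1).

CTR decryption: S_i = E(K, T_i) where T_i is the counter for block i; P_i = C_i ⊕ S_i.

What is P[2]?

P[2] = 1

P[2]: T = 13, S = E(K, T) = 13; 12 ⊕ 13 = 1.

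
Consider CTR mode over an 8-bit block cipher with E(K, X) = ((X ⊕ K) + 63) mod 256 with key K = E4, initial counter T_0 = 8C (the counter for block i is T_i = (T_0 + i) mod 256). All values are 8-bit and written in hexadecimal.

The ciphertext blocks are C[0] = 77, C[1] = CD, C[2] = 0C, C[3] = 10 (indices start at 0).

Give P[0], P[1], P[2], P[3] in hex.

CTR decryption: S_i = E(K, T_i) where T_i is the counter for block i; P_i = C_i ⊕ S_i.
P[0]: T = 8C, S = E(K, T) = CB; 77 ⊕ CB = BC.
P[1]: T = 8D, S = E(K, T) = CC; CD ⊕ CC = 01.
P[2]: T = 8E, S = E(K, T) = CD; 0C ⊕ CD = C1.
P[3]: T = 8F, S = E(K, T) = CE; 10 ⊕ CE = DE.

P[0] = BC, P[1] = 01, P[2] = C1, P[3] = DE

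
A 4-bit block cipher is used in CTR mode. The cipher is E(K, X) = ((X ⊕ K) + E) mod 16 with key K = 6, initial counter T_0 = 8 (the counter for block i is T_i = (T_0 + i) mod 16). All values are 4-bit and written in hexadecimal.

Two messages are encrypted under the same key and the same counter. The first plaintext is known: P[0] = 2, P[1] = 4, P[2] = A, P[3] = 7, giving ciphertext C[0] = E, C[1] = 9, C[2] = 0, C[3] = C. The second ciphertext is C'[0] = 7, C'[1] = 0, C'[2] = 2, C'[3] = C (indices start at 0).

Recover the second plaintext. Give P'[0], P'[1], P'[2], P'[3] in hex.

P'[0] = B, P'[1] = D, P'[2] = 8, P'[3] = 7

In CTR with a reused counter, both messages share the same keystream S_i, so C_i ⊕ C'_i = P_i ⊕ P'_i and thus P'_i = P_i ⊕ C_i ⊕ C'_i.
P'[0]: 2 ⊕ E ⊕ 7 = B.
P'[1]: 4 ⊕ 9 ⊕ 0 = D.
P'[2]: A ⊕ 0 ⊕ 2 = 8.
P'[3]: 7 ⊕ C ⊕ C = 7.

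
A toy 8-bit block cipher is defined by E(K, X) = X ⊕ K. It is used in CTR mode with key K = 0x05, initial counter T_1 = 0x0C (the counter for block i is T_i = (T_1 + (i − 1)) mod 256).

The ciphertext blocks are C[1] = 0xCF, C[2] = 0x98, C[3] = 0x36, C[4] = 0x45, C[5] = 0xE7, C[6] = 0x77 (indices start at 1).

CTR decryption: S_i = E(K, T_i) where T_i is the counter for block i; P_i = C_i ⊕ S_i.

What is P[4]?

P[4] = 0x4F

P[4]: T = 0x0F, S = E(K, T) = 0x0A; 0x45 ⊕ 0x0A = 0x4F.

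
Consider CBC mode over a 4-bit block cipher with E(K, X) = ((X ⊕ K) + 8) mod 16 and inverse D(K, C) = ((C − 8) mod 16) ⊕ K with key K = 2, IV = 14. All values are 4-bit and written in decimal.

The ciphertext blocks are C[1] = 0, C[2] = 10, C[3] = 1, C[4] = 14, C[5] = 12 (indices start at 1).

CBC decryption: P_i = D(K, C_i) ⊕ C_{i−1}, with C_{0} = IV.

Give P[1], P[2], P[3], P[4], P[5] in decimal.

P[1]: D(K, 0) = 10; 10 ⊕ 14 = 4.
P[2]: D(K, 10) = 0; 0 ⊕ 0 = 0.
P[3]: D(K, 1) = 11; 11 ⊕ 10 = 1.
P[4]: D(K, 14) = 4; 4 ⊕ 1 = 5.
P[5]: D(K, 12) = 6; 6 ⊕ 14 = 8.

P[1] = 4, P[2] = 0, P[3] = 1, P[4] = 5, P[5] = 8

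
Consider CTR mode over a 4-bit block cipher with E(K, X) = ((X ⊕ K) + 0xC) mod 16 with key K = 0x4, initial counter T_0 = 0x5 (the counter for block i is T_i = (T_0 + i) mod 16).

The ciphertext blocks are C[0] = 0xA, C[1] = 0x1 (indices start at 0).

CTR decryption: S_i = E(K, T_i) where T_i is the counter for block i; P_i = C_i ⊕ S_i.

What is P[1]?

P[1]: T = 0x6, S = E(K, T) = 0xE; 0x1 ⊕ 0xE = 0xF.

P[1] = 0xF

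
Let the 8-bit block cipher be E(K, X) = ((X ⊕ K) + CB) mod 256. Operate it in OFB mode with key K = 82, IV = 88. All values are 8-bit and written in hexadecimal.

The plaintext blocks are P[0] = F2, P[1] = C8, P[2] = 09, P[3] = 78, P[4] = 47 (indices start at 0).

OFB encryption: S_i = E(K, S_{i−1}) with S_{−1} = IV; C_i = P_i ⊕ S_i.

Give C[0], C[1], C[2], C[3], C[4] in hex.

C[0]: S = E(K, 88) = D5; F2 ⊕ D5 = 27.
C[1]: S = E(K, D5) = 22; C8 ⊕ 22 = EA.
C[2]: S = E(K, 22) = 6B; 09 ⊕ 6B = 62.
C[3]: S = E(K, 6B) = B4; 78 ⊕ B4 = CC.
C[4]: S = E(K, B4) = 01; 47 ⊕ 01 = 46.

C[0] = 27, C[1] = EA, C[2] = 62, C[3] = CC, C[4] = 46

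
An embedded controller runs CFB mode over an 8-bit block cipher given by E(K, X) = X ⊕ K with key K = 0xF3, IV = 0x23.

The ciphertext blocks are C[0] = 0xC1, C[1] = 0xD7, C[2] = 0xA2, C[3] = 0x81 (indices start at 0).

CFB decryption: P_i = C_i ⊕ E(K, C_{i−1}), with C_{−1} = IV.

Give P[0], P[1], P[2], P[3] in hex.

P[0]: E(K, 0x23) = 0xD0; 0xC1 ⊕ 0xD0 = 0x11.
P[1]: E(K, 0xC1) = 0x32; 0xD7 ⊕ 0x32 = 0xE5.
P[2]: E(K, 0xD7) = 0x24; 0xA2 ⊕ 0x24 = 0x86.
P[3]: E(K, 0xA2) = 0x51; 0x81 ⊕ 0x51 = 0xD0.

P[0] = 0x11, P[1] = 0xE5, P[2] = 0x86, P[3] = 0xD0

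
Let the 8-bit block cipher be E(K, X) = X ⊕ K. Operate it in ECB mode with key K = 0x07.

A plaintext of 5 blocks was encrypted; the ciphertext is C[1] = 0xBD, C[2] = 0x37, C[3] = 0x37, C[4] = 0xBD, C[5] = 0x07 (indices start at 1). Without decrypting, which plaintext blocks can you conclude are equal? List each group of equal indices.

ECB encrypts each block independently with the same key, so equal ciphertext blocks imply equal plaintext blocks.
C[1] = C[4] = 0xBD, so P[1] = P[4].
C[2] = C[3] = 0x37, so P[2] = P[3].

P[1] = P[4]; P[2] = P[3]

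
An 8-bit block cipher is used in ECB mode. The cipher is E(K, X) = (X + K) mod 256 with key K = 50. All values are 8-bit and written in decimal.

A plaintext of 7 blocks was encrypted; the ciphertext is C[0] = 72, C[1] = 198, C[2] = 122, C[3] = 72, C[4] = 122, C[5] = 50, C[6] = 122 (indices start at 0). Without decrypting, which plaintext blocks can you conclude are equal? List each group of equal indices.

ECB encrypts each block independently with the same key, so equal ciphertext blocks imply equal plaintext blocks.
C[0] = C[3] = 72, so P[0] = P[3].
C[2] = C[4] = C[6] = 122, so P[2] = P[4] = P[6].

P[0] = P[3]; P[2] = P[4] = P[6]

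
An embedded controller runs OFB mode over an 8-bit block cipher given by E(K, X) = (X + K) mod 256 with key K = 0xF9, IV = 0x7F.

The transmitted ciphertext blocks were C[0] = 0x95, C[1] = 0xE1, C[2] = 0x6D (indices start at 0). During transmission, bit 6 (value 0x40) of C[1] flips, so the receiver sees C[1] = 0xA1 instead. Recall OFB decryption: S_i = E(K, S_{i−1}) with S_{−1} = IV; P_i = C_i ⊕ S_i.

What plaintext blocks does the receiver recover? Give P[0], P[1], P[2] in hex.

P[0] = 0xED, P[1] = 0xD0, P[2] = 0x07

Only C[1] changed, to 0xA1. In OFB, a change in C_i flips the same bit in P_i only; the keystream is unaffected. Decrypting the received ciphertext:
P[0]: S = E(K, 0x7F) = 0x78; 0x95 ⊕ 0x78 = 0xED.
P[1]: S = E(K, 0x78) = 0x71; 0xA1 ⊕ 0x71 = 0xD0.
P[2]: S = E(K, 0x71) = 0x6A; 0x6D ⊕ 0x6A = 0x07.
Blocks that differ from the original plaintext: P[1].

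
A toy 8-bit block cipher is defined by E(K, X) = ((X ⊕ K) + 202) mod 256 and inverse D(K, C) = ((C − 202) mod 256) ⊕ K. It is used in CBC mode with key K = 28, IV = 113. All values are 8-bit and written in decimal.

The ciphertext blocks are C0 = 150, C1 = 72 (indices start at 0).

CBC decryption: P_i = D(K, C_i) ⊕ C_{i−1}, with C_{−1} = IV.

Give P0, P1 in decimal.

P0: D(K, 150) = 208; 208 ⊕ 113 = 161.
P1: D(K, 72) = 98; 98 ⊕ 150 = 244.

P0 = 161, P1 = 244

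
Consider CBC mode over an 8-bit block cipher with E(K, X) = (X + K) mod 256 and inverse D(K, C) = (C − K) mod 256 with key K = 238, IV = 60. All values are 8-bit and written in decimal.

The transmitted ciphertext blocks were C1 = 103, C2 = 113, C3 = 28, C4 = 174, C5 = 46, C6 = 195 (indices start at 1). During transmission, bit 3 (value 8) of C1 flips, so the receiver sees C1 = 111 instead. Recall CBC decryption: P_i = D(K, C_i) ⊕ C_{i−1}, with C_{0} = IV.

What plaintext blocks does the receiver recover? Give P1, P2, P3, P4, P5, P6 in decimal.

P1 = 189, P2 = 236, P3 = 95, P4 = 220, P5 = 238, P6 = 251

Only C1 changed, to 111. In CBC, a change in C_i garbles P_i and flips the same bit in P_{i+1}. Decrypting the received ciphertext:
P1: D(K, 111) = 129; 129 ⊕ 60 = 189.
P2: D(K, 113) = 131; 131 ⊕ 111 = 236.
P3: D(K, 28) = 46; 46 ⊕ 113 = 95.
P4: D(K, 174) = 192; 192 ⊕ 28 = 220.
P5: D(K, 46) = 64; 64 ⊕ 174 = 238.
P6: D(K, 195) = 213; 213 ⊕ 46 = 251.
Blocks that differ from the original plaintext: P1, P2.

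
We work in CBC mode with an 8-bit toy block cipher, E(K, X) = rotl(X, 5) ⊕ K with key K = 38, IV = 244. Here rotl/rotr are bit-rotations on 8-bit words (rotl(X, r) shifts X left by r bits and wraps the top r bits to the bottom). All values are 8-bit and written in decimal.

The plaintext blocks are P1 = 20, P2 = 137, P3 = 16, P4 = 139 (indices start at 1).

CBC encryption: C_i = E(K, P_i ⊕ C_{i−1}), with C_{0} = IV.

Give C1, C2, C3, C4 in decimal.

C1: P1 ⊕ 244 = 224; E(K, 224) = 58.
C2: P2 ⊕ 58 = 179; E(K, 179) = 80.
C3: P3 ⊕ 80 = 64; E(K, 64) = 46.
C4: P4 ⊕ 46 = 165; E(K, 165) = 146.

C1 = 58, C2 = 80, C3 = 46, C4 = 146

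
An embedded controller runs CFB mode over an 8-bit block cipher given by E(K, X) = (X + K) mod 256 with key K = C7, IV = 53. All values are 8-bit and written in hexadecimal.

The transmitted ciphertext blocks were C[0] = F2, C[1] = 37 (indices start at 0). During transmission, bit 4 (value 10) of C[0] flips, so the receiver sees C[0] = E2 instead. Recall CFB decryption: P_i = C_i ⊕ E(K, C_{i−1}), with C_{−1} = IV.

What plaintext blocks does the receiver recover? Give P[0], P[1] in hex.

P[0] = F8, P[1] = 9E

Only C[0] changed, to E2. In CFB, a change in C_i flips the same bit in P_i and garbles P_{i+1}. Decrypting the received ciphertext:
P[0]: E(K, 53) = 1A; E2 ⊕ 1A = F8.
P[1]: E(K, E2) = A9; 37 ⊕ A9 = 9E.
Blocks that differ from the original plaintext: P[0], P[1].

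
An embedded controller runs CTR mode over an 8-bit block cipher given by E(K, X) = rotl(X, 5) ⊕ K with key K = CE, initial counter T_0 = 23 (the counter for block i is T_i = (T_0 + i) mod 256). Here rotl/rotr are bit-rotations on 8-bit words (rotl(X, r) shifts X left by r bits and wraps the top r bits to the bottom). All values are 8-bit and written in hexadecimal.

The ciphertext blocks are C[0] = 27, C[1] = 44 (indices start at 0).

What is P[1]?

P[1] = 0E

CTR decryption: S_i = E(K, T_i) where T_i is the counter for block i; P_i = C_i ⊕ S_i.
P[1]: T = 24, S = E(K, T) = 4A; 44 ⊕ 4A = 0E.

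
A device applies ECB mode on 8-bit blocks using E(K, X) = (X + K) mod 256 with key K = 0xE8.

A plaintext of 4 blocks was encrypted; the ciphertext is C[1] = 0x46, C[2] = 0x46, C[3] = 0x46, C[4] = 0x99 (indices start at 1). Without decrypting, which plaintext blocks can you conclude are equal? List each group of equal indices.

P[1] = P[2] = P[3]

ECB encrypts each block independently with the same key, so equal ciphertext blocks imply equal plaintext blocks.
C[1] = C[2] = C[3] = 0x46, so P[1] = P[2] = P[3].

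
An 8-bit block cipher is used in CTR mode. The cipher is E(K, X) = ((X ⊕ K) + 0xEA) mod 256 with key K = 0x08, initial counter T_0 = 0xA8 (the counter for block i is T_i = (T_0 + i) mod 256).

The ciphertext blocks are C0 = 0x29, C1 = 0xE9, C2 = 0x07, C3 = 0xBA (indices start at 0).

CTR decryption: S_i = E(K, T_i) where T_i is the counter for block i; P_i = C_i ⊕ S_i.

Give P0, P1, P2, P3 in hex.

P0: T = 0xA8, S = E(K, T) = 0x8A; 0x29 ⊕ 0x8A = 0xA3.
P1: T = 0xA9, S = E(K, T) = 0x8B; 0xE9 ⊕ 0x8B = 0x62.
P2: T = 0xAA, S = E(K, T) = 0x8C; 0x07 ⊕ 0x8C = 0x8B.
P3: T = 0xAB, S = E(K, T) = 0x8D; 0xBA ⊕ 0x8D = 0x37.

P0 = 0xA3, P1 = 0x62, P2 = 0x8B, P3 = 0x37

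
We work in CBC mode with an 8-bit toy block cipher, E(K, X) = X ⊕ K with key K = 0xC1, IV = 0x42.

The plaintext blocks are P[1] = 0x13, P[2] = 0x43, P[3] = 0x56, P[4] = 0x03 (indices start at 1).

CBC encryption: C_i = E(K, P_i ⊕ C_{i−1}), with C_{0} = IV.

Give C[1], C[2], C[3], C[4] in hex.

C[1] = 0x90, C[2] = 0x12, C[3] = 0x85, C[4] = 0x47

C[1]: P[1] ⊕ 0x42 = 0x51; E(K, 0x51) = 0x90.
C[2]: P[2] ⊕ 0x90 = 0xD3; E(K, 0xD3) = 0x12.
C[3]: P[3] ⊕ 0x12 = 0x44; E(K, 0x44) = 0x85.
C[4]: P[4] ⊕ 0x85 = 0x86; E(K, 0x86) = 0x47.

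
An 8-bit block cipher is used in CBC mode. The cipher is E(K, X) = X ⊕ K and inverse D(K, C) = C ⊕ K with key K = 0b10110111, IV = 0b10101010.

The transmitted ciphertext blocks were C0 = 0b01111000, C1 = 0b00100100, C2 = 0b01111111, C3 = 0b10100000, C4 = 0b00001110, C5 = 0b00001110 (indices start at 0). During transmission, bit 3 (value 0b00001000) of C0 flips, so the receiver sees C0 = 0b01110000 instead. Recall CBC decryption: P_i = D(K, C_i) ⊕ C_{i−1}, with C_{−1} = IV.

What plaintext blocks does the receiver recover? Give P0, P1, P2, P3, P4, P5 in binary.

P0 = 0b01101101, P1 = 0b11100011, P2 = 0b11101100, P3 = 0b01101000, P4 = 0b00011001, P5 = 0b10110111

Only C0 changed, to 0b01110000. In CBC, a change in C_i garbles P_i and flips the same bit in P_{i+1}. Decrypting the received ciphertext:
P0: D(K, 0b01110000) = 0b11000111; 0b11000111 ⊕ 0b10101010 = 0b01101101.
P1: D(K, 0b00100100) = 0b10010011; 0b10010011 ⊕ 0b01110000 = 0b11100011.
P2: D(K, 0b01111111) = 0b11001000; 0b11001000 ⊕ 0b00100100 = 0b11101100.
P3: D(K, 0b10100000) = 0b00010111; 0b00010111 ⊕ 0b01111111 = 0b01101000.
P4: D(K, 0b00001110) = 0b10111001; 0b10111001 ⊕ 0b10100000 = 0b00011001.
P5: D(K, 0b00001110) = 0b10111001; 0b10111001 ⊕ 0b00001110 = 0b10110111.
Blocks that differ from the original plaintext: P0, P1.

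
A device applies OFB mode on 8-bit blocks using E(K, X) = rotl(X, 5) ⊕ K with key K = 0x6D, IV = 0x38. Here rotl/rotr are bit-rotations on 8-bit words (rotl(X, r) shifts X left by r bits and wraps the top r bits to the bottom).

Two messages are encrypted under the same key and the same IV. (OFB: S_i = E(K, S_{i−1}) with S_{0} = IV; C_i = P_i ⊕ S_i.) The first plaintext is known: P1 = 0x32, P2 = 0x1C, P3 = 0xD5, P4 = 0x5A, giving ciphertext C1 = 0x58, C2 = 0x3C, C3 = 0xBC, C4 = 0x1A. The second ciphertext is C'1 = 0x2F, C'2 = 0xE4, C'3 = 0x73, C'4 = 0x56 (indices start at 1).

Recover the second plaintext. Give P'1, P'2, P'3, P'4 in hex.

In OFB with a reused IV, both messages share the same keystream S_i, so C_i ⊕ C'_i = P_i ⊕ P'_i and thus P'_i = P_i ⊕ C_i ⊕ C'_i.
P'1: 0x32 ⊕ 0x58 ⊕ 0x2F = 0x45.
P'2: 0x1C ⊕ 0x3C ⊕ 0xE4 = 0xC4.
P'3: 0xD5 ⊕ 0xBC ⊕ 0x73 = 0x1A.
P'4: 0x5A ⊕ 0x1A ⊕ 0x56 = 0x16.

P'1 = 0x45, P'2 = 0xC4, P'3 = 0x1A, P'4 = 0x16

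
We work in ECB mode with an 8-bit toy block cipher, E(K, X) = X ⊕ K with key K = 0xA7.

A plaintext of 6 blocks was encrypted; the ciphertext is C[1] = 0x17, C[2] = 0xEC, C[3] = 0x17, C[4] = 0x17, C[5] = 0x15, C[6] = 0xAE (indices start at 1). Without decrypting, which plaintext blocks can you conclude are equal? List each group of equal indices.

P[1] = P[3] = P[4]

ECB encrypts each block independently with the same key, so equal ciphertext blocks imply equal plaintext blocks.
C[1] = C[3] = C[4] = 0x17, so P[1] = P[3] = P[4].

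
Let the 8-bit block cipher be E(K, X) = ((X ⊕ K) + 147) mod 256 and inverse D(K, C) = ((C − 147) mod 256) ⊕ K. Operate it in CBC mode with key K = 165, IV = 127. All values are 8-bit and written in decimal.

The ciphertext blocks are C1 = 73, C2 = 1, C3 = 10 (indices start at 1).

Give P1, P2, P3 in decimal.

P1 = 108, P2 = 130, P3 = 211

CBC decryption: P_i = D(K, C_i) ⊕ C_{i−1}, with C_{0} = IV.
P1: D(K, 73) = 19; 19 ⊕ 127 = 108.
P2: D(K, 1) = 203; 203 ⊕ 73 = 130.
P3: D(K, 10) = 210; 210 ⊕ 1 = 211.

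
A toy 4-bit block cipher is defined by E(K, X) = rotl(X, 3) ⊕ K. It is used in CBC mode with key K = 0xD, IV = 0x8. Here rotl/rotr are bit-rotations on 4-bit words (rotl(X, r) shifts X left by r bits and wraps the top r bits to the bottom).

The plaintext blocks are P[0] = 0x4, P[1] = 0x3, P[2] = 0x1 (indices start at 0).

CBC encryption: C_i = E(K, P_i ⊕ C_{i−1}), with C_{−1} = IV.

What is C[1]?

C[0]: P[0] ⊕ 0x8 = 0xC; E(K, 0xC) = 0xB.
C[1]: P[1] ⊕ 0xB = 0x8; E(K, 0x8) = 0x9.

C[1] = 0x9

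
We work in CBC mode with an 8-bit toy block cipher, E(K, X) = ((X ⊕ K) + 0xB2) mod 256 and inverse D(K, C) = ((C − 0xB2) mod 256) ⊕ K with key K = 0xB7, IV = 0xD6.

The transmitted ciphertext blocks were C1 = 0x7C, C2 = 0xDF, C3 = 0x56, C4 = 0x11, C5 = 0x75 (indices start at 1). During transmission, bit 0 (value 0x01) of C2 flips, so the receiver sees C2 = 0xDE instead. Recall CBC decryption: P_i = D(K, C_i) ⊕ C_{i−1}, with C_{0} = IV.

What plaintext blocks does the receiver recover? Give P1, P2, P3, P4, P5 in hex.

Only C2 changed, to 0xDE. In CBC, a change in C_i garbles P_i and flips the same bit in P_{i+1}. Decrypting the received ciphertext:
P1: D(K, 0x7C) = 0x7D; 0x7D ⊕ 0xD6 = 0xAB.
P2: D(K, 0xDE) = 0x9B; 0x9B ⊕ 0x7C = 0xE7.
P3: D(K, 0x56) = 0x13; 0x13 ⊕ 0xDE = 0xCD.
P4: D(K, 0x11) = 0xE8; 0xE8 ⊕ 0x56 = 0xBE.
P5: D(K, 0x75) = 0x74; 0x74 ⊕ 0x11 = 0x65.
Blocks that differ from the original plaintext: P2, P3.

P1 = 0xAB, P2 = 0xE7, P3 = 0xCD, P4 = 0xBE, P5 = 0x65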